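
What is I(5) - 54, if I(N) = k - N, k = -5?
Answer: -64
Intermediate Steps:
I(N) = -5 - N
I(5) - 54 = (-5 - 1*5) - 54 = (-5 - 5) - 54 = -10 - 54 = -64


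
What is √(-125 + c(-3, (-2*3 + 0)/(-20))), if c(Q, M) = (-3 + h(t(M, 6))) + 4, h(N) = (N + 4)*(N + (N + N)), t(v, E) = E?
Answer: 2*√14 ≈ 7.4833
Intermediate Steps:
h(N) = 3*N*(4 + N) (h(N) = (4 + N)*(N + 2*N) = (4 + N)*(3*N) = 3*N*(4 + N))
c(Q, M) = 181 (c(Q, M) = (-3 + 3*6*(4 + 6)) + 4 = (-3 + 3*6*10) + 4 = (-3 + 180) + 4 = 177 + 4 = 181)
√(-125 + c(-3, (-2*3 + 0)/(-20))) = √(-125 + 181) = √56 = 2*√14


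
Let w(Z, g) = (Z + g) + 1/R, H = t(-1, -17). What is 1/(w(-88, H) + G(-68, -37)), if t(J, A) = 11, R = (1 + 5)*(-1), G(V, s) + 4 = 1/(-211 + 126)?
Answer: -510/41401 ≈ -0.012319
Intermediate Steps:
G(V, s) = -341/85 (G(V, s) = -4 + 1/(-211 + 126) = -4 + 1/(-85) = -4 - 1/85 = -341/85)
R = -6 (R = 6*(-1) = -6)
H = 11
w(Z, g) = -⅙ + Z + g (w(Z, g) = (Z + g) + 1/(-6) = (Z + g) - ⅙ = -⅙ + Z + g)
1/(w(-88, H) + G(-68, -37)) = 1/((-⅙ - 88 + 11) - 341/85) = 1/(-463/6 - 341/85) = 1/(-41401/510) = -510/41401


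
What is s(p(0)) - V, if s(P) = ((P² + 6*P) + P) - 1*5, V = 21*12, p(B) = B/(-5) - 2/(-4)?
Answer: -1013/4 ≈ -253.25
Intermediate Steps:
p(B) = ½ - B/5 (p(B) = B*(-⅕) - 2*(-¼) = -B/5 + ½ = ½ - B/5)
V = 252
s(P) = -5 + P² + 7*P (s(P) = (P² + 7*P) - 5 = -5 + P² + 7*P)
s(p(0)) - V = (-5 + (½ - ⅕*0)² + 7*(½ - ⅕*0)) - 1*252 = (-5 + (½ + 0)² + 7*(½ + 0)) - 252 = (-5 + (½)² + 7*(½)) - 252 = (-5 + ¼ + 7/2) - 252 = -5/4 - 252 = -1013/4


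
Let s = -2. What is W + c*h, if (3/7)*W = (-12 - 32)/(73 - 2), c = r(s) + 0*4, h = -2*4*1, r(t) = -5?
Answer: 8212/213 ≈ 38.554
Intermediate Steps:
h = -8 (h = -8*1 = -8)
c = -5 (c = -5 + 0*4 = -5 + 0 = -5)
W = -308/213 (W = 7*((-12 - 32)/(73 - 2))/3 = 7*(-44/71)/3 = 7*(-44*1/71)/3 = (7/3)*(-44/71) = -308/213 ≈ -1.4460)
W + c*h = -308/213 - 5*(-8) = -308/213 + 40 = 8212/213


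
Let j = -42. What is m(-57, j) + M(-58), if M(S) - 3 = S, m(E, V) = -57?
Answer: -112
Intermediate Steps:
M(S) = 3 + S
m(-57, j) + M(-58) = -57 + (3 - 58) = -57 - 55 = -112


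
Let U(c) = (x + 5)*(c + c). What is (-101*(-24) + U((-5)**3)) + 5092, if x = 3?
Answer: 5516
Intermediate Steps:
U(c) = 16*c (U(c) = (3 + 5)*(c + c) = 8*(2*c) = 16*c)
(-101*(-24) + U((-5)**3)) + 5092 = (-101*(-24) + 16*(-5)**3) + 5092 = (2424 + 16*(-125)) + 5092 = (2424 - 2000) + 5092 = 424 + 5092 = 5516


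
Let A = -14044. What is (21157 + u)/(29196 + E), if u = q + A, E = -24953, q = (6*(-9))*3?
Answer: 6951/4243 ≈ 1.6382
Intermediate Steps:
q = -162 (q = -54*3 = -162)
u = -14206 (u = -162 - 14044 = -14206)
(21157 + u)/(29196 + E) = (21157 - 14206)/(29196 - 24953) = 6951/4243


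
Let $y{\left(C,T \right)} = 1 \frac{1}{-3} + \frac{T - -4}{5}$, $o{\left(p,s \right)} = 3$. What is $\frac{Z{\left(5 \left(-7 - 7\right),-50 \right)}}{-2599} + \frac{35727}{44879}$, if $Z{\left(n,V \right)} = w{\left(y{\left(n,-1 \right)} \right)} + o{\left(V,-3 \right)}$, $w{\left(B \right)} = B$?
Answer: $\frac{1390618024}{1749607815} \approx 0.79482$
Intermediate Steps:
$y{\left(C,T \right)} = \frac{7}{15} + \frac{T}{5}$ ($y{\left(C,T \right)} = 1 \left(- \frac{1}{3}\right) + \left(T + 4\right) \frac{1}{5} = - \frac{1}{3} + \left(4 + T\right) \frac{1}{5} = - \frac{1}{3} + \left(\frac{4}{5} + \frac{T}{5}\right) = \frac{7}{15} + \frac{T}{5}$)
$Z{\left(n,V \right)} = \frac{49}{15}$ ($Z{\left(n,V \right)} = \left(\frac{7}{15} + \frac{1}{5} \left(-1\right)\right) + 3 = \left(\frac{7}{15} - \frac{1}{5}\right) + 3 = \frac{4}{15} + 3 = \frac{49}{15}$)
$\frac{Z{\left(5 \left(-7 - 7\right),-50 \right)}}{-2599} + \frac{35727}{44879} = \frac{49}{15 \left(-2599\right)} + \frac{35727}{44879} = \frac{49}{15} \left(- \frac{1}{2599}\right) + 35727 \cdot \frac{1}{44879} = - \frac{49}{38985} + \frac{35727}{44879} = \frac{1390618024}{1749607815}$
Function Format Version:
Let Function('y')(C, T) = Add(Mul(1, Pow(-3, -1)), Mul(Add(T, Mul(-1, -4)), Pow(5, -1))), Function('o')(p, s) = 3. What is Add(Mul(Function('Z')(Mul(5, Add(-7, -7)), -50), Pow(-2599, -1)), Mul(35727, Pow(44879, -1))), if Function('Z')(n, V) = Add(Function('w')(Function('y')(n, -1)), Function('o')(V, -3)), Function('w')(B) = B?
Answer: Rational(1390618024, 1749607815) ≈ 0.79482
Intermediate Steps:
Function('y')(C, T) = Add(Rational(7, 15), Mul(Rational(1, 5), T)) (Function('y')(C, T) = Add(Mul(1, Rational(-1, 3)), Mul(Add(T, 4), Rational(1, 5))) = Add(Rational(-1, 3), Mul(Add(4, T), Rational(1, 5))) = Add(Rational(-1, 3), Add(Rational(4, 5), Mul(Rational(1, 5), T))) = Add(Rational(7, 15), Mul(Rational(1, 5), T)))
Function('Z')(n, V) = Rational(49, 15) (Function('Z')(n, V) = Add(Add(Rational(7, 15), Mul(Rational(1, 5), -1)), 3) = Add(Add(Rational(7, 15), Rational(-1, 5)), 3) = Add(Rational(4, 15), 3) = Rational(49, 15))
Add(Mul(Function('Z')(Mul(5, Add(-7, -7)), -50), Pow(-2599, -1)), Mul(35727, Pow(44879, -1))) = Add(Mul(Rational(49, 15), Pow(-2599, -1)), Mul(35727, Pow(44879, -1))) = Add(Mul(Rational(49, 15), Rational(-1, 2599)), Mul(35727, Rational(1, 44879))) = Add(Rational(-49, 38985), Rational(35727, 44879)) = Rational(1390618024, 1749607815)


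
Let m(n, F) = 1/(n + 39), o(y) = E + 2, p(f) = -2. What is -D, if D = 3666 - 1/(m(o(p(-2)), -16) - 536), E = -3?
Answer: -74665460/20367 ≈ -3666.0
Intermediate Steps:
o(y) = -1 (o(y) = -3 + 2 = -1)
m(n, F) = 1/(39 + n)
D = 74665460/20367 (D = 3666 - 1/(1/(39 - 1) - 536) = 3666 - 1/(1/38 - 536) = 3666 - 1/(-20367/38) = 3666 - 1*(-38/20367) = 3666 + 38/20367 = 74665460/20367 ≈ 3666.0)
-D = -1*74665460/20367 = -74665460/20367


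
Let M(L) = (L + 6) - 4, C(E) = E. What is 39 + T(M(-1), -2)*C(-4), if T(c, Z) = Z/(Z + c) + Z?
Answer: 39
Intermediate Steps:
M(L) = 2 + L (M(L) = (6 + L) - 4 = 2 + L)
T(c, Z) = Z + Z/(Z + c) (T(c, Z) = Z/(Z + c) + Z = Z + Z/(Z + c))
39 + T(M(-1), -2)*C(-4) = 39 - 2*(1 - 2 + (2 - 1))/(-2 + (2 - 1))*(-4) = 39 - 2*(1 - 2 + 1)/(-2 + 1)*(-4) = 39 - 2*0/(-1)*(-4) = 39 - 2*(-1)*0*(-4) = 39 + 0*(-4) = 39 + 0 = 39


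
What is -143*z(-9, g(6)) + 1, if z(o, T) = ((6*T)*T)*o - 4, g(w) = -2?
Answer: 31461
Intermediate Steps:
z(o, T) = -4 + 6*o*T² (z(o, T) = (6*T²)*o - 4 = 6*o*T² - 4 = -4 + 6*o*T²)
-143*z(-9, g(6)) + 1 = -143*(-4 + 6*(-9)*(-2)²) + 1 = -143*(-4 + 6*(-9)*4) + 1 = -143*(-4 - 216) + 1 = -143*(-220) + 1 = 31460 + 1 = 31461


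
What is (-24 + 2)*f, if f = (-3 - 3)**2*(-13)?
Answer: 10296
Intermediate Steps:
f = -468 (f = (-6)**2*(-13) = 36*(-13) = -468)
(-24 + 2)*f = (-24 + 2)*(-468) = -22*(-468) = 10296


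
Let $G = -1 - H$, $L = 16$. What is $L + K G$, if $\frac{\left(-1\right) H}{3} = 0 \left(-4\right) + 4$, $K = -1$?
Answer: $5$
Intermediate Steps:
$H = -12$ ($H = - 3 \left(0 \left(-4\right) + 4\right) = - 3 \left(0 + 4\right) = \left(-3\right) 4 = -12$)
$G = 11$ ($G = -1 - -12 = -1 + 12 = 11$)
$L + K G = 16 - 11 = 5$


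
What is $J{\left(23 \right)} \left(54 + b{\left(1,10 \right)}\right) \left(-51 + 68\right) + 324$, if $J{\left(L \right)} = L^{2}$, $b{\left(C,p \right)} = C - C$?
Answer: $485946$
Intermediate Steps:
$b{\left(C,p \right)} = 0$
$J{\left(23 \right)} \left(54 + b{\left(1,10 \right)}\right) \left(-51 + 68\right) + 324 = 23^{2} \left(54 + 0\right) \left(-51 + 68\right) + 324 = 529 \cdot 54 \cdot 17 + 324 = 529 \cdot 918 + 324 = 485622 + 324 = 485946$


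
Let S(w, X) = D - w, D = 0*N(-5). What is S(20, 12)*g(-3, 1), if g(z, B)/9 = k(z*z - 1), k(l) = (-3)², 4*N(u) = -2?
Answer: -1620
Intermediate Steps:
N(u) = -½ (N(u) = (¼)*(-2) = -½)
k(l) = 9
D = 0 (D = 0*(-½) = 0)
g(z, B) = 81 (g(z, B) = 9*9 = 81)
S(w, X) = -w (S(w, X) = 0 - w = -w)
S(20, 12)*g(-3, 1) = -1*20*81 = -20*81 = -1620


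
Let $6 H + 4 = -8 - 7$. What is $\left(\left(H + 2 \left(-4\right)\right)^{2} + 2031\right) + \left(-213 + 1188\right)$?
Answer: $\frac{112705}{36} \approx 3130.7$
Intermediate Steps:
$H = - \frac{19}{6}$ ($H = - \frac{2}{3} + \frac{-8 - 7}{6} = - \frac{2}{3} + \frac{1}{6} \left(-15\right) = - \frac{2}{3} - \frac{5}{2} = - \frac{19}{6} \approx -3.1667$)
$\left(\left(H + 2 \left(-4\right)\right)^{2} + 2031\right) + \left(-213 + 1188\right) = \left(\left(- \frac{19}{6} + 2 \left(-4\right)\right)^{2} + 2031\right) + \left(-213 + 1188\right) = \left(\left(- \frac{19}{6} - 8\right)^{2} + 2031\right) + 975 = \left(\left(- \frac{67}{6}\right)^{2} + 2031\right) + 975 = \left(\frac{4489}{36} + 2031\right) + 975 = \frac{77605}{36} + 975 = \frac{112705}{36}$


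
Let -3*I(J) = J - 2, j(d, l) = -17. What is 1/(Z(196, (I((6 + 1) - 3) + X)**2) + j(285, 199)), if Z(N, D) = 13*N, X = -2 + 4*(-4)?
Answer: 1/2531 ≈ 0.00039510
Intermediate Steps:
X = -18 (X = -2 - 16 = -18)
I(J) = 2/3 - J/3 (I(J) = -(J - 2)/3 = -(-2 + J)/3 = 2/3 - J/3)
1/(Z(196, (I((6 + 1) - 3) + X)**2) + j(285, 199)) = 1/(13*196 - 17) = 1/(2548 - 17) = 1/2531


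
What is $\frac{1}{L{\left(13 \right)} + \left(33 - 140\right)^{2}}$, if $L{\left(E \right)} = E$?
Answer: $\frac{1}{11462} \approx 8.7245 \cdot 10^{-5}$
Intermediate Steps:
$\frac{1}{L{\left(13 \right)} + \left(33 - 140\right)^{2}} = \frac{1}{13 + \left(33 - 140\right)^{2}} = \frac{1}{13 + \left(-107\right)^{2}} = \frac{1}{13 + 11449} = \frac{1}{11462}$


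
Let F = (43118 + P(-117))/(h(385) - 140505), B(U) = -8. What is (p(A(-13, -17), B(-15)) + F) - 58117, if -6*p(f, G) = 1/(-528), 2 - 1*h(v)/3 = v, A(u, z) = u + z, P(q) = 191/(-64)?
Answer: -17387142618493/299173248 ≈ -58117.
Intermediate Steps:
P(q) = -191/64 (P(q) = 191*(-1/64) = -191/64)
h(v) = 6 - 3*v
p(f, G) = 1/3168 (p(f, G) = -1/6/(-528) = -1/6*(-1/528) = 1/3168)
F = -919787/3021952 (F = (43118 - 191/64)/((6 - 3*385) - 140505) = 2759361/(64*((6 - 1155) - 140505)) = 2759361/(64*(-1149 - 140505)) = (2759361/64)/(-141654) = (2759361/64)*(-1/141654) = -919787/3021952 ≈ -0.30437)
(p(A(-13, -17), B(-15)) + F) - 58117 = (1/3168 - 919787/3021952) - 58117 = -90964477/299173248 - 58117 = -17387142618493/299173248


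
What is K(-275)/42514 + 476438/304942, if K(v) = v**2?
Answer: 21658261941/6482152094 ≈ 3.3412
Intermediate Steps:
K(-275)/42514 + 476438/304942 = (-275)**2/42514 + 476438/304942 = 75625*(1/42514) + 476438*(1/304942) = 75625/42514 + 238219/152471 = 21658261941/6482152094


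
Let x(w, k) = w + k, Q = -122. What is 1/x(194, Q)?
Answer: 1/72 ≈ 0.013889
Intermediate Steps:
x(w, k) = k + w
1/x(194, Q) = 1/(-122 + 194) = 1/72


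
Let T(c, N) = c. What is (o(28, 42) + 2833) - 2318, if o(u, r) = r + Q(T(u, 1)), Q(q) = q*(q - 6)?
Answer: 1173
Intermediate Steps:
Q(q) = q*(-6 + q)
o(u, r) = r + u*(-6 + u)
(o(28, 42) + 2833) - 2318 = ((42 + 28*(-6 + 28)) + 2833) - 2318 = ((42 + 28*22) + 2833) - 2318 = ((42 + 616) + 2833) - 2318 = (658 + 2833) - 2318 = 3491 - 2318 = 1173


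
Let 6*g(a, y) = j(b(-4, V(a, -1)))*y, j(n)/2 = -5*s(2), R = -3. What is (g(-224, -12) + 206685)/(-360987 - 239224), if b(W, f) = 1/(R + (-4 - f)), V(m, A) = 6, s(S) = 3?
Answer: -206745/600211 ≈ -0.34445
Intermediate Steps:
b(W, f) = 1/(-7 - f) (b(W, f) = 1/(-3 + (-4 - f)) = 1/(-7 - f))
j(n) = -30 (j(n) = 2*(-5*3) = 2*(-15) = -30)
g(a, y) = -5*y (g(a, y) = (-30*y)/6 = -5*y)
(g(-224, -12) + 206685)/(-360987 - 239224) = (-5*(-12) + 206685)/(-360987 - 239224) = (60 + 206685)/(-600211) = 206745*(-1/600211) = -206745/600211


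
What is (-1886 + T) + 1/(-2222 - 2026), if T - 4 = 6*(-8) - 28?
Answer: -8317585/4248 ≈ -1958.0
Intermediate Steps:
T = -72 (T = 4 + (6*(-8) - 28) = 4 + (-48 - 28) = 4 - 76 = -72)
(-1886 + T) + 1/(-2222 - 2026) = (-1886 - 72) + 1/(-2222 - 2026) = -1958 + 1/(-4248) = -1958 - 1/4248 = -8317585/4248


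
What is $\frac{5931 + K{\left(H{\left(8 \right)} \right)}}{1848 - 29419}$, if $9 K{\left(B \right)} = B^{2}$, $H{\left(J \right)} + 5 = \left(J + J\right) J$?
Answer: $- \frac{7612}{27571} \approx -0.27609$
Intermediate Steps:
$H{\left(J \right)} = -5 + 2 J^{2}$ ($H{\left(J \right)} = -5 + \left(J + J\right) J = -5 + 2 J J = -5 + 2 J^{2}$)
$K{\left(B \right)} = \frac{B^{2}}{9}$
$\frac{5931 + K{\left(H{\left(8 \right)} \right)}}{1848 - 29419} = \frac{5931 + \frac{\left(-5 + 2 \cdot 8^{2}\right)^{2}}{9}}{1848 - 29419} = \frac{5931 + \frac{\left(-5 + 2 \cdot 64\right)^{2}}{9}}{-27571} = \left(5931 + \frac{\left(-5 + 128\right)^{2}}{9}\right) \left(- \frac{1}{27571}\right) = \left(5931 + \frac{123^{2}}{9}\right) \left(- \frac{1}{27571}\right) = \left(5931 + \frac{1}{9} \cdot 15129\right) \left(- \frac{1}{27571}\right) = \left(5931 + 1681\right) \left(- \frac{1}{27571}\right) = 7612 \left(- \frac{1}{27571}\right) = - \frac{7612}{27571}$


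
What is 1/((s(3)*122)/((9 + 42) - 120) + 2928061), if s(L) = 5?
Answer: 69/202035599 ≈ 3.4152e-7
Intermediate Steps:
1/((s(3)*122)/((9 + 42) - 120) + 2928061) = 1/((5*122)/((9 + 42) - 120) + 2928061) = 1/(610/(51 - 120) + 2928061) = 1/(610/(-69) + 2928061) = 1/(610*(-1/69) + 2928061) = 1/(-610/69 + 2928061) = 1/(202035599/69) = 69/202035599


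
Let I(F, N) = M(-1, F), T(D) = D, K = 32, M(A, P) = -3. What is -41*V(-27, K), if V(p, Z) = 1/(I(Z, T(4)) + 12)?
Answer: -41/9 ≈ -4.5556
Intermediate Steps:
I(F, N) = -3
V(p, Z) = ⅑ (V(p, Z) = 1/(-3 + 12) = 1/9 = ⅑)
-41*V(-27, K) = -41*⅑ = -41/9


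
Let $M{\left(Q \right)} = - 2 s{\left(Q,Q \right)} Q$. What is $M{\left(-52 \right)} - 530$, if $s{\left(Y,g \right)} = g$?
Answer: $-5938$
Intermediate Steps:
$M{\left(Q \right)} = - 2 Q^{2}$ ($M{\left(Q \right)} = - 2 Q Q = - 2 Q^{2}$)
$M{\left(-52 \right)} - 530 = - 2 \left(-52\right)^{2} - 530 = \left(-2\right) 2704 - 530 = -5408 - 530 = -5938$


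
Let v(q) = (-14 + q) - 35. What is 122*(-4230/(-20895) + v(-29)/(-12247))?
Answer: 434601576/17060071 ≈ 25.475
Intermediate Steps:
v(q) = -49 + q
122*(-4230/(-20895) + v(-29)/(-12247)) = 122*(-4230/(-20895) + (-49 - 29)/(-12247)) = 122*(-4230*(-1/20895) - 78*(-1/12247)) = 122*(282/1393 + 78/12247) = 122*(3562308/17060071) = 434601576/17060071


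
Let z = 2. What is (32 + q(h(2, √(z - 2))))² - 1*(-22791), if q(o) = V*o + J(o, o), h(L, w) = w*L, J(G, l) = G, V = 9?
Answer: 23815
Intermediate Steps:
h(L, w) = L*w
q(o) = 10*o (q(o) = 9*o + o = 10*o)
(32 + q(h(2, √(z - 2))))² - 1*(-22791) = (32 + 10*(2*√(2 - 2)))² - 1*(-22791) = (32 + 10*(2*√0))² + 22791 = (32 + 10*(2*0))² + 22791 = (32 + 10*0)² + 22791 = (32 + 0)² + 22791 = 32² + 22791 = 1024 + 22791 = 23815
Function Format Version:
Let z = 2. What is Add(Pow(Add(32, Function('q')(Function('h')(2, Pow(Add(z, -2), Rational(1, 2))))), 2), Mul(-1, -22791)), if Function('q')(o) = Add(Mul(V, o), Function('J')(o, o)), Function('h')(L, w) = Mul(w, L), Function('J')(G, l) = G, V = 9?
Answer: 23815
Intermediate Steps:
Function('h')(L, w) = Mul(L, w)
Function('q')(o) = Mul(10, o) (Function('q')(o) = Add(Mul(9, o), o) = Mul(10, o))
Add(Pow(Add(32, Function('q')(Function('h')(2, Pow(Add(z, -2), Rational(1, 2))))), 2), Mul(-1, -22791)) = Add(Pow(Add(32, Mul(10, Mul(2, Pow(Add(2, -2), Rational(1, 2))))), 2), Mul(-1, -22791)) = Add(Pow(Add(32, Mul(10, Mul(2, Pow(0, Rational(1, 2))))), 2), 22791) = Add(Pow(Add(32, Mul(10, Mul(2, 0))), 2), 22791) = Add(Pow(Add(32, Mul(10, 0)), 2), 22791) = Add(Pow(Add(32, 0), 2), 22791) = Add(Pow(32, 2), 22791) = Add(1024, 22791) = 23815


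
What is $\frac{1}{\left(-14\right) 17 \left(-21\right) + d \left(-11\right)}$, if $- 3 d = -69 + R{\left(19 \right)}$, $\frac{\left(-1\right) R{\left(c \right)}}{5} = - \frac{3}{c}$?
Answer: $\frac{19}{90210} \approx 0.00021062$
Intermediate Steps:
$R{\left(c \right)} = \frac{15}{c}$ ($R{\left(c \right)} = - 5 \left(- \frac{3}{c}\right) = \frac{15}{c}$)
$d = \frac{432}{19}$ ($d = - \frac{-69 + \frac{15}{19}}{3} = \left(- \frac{1}{3}\right) \left(- \frac{1296}{19}\right) = \frac{432}{19} \approx 22.737$)
$\frac{1}{\left(-14\right) 17 \left(-21\right) + d \left(-11\right)} = \frac{1}{\left(-14\right) 17 \left(-21\right) + \frac{432}{19} \left(-11\right)} = \frac{1}{\left(-238\right) \left(-21\right) - \frac{4752}{19}} = \frac{1}{4998 - \frac{4752}{19}} = \frac{1}{\frac{90210}{19}} = \frac{19}{90210}$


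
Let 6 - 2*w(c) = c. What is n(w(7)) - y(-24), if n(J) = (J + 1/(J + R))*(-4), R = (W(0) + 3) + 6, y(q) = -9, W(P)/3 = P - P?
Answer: 179/17 ≈ 10.529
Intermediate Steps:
W(P) = 0 (W(P) = 3*(P - P) = 3*0 = 0)
w(c) = 3 - c/2
R = 9 (R = (0 + 3) + 6 = 3 + 6 = 9)
n(J) = -4*J - 4/(9 + J) (n(J) = (J + 1/(J + 9))*(-4) = (J + 1/(9 + J))*(-4) = -4*J - 4/(9 + J))
n(w(7)) - y(-24) = 4*(-1 - (3 - ½*7)² - 9*(3 - ½*7))/(9 + (3 - ½*7)) - 1*(-9) = 4*(-1 - (3 - 7/2)² - 9*(3 - 7/2))/(9 + (3 - 7/2)) + 9 = 4*(-1 - (-½)² - 9*(-½))/(9 - ½) + 9 = 4*(-1 - 1*¼ + 9/2)/(17/2) + 9 = 4*(2/17)*(-1 - ¼ + 9/2) + 9 = 4*(2/17)*(13/4) + 9 = 26/17 + 9 = 179/17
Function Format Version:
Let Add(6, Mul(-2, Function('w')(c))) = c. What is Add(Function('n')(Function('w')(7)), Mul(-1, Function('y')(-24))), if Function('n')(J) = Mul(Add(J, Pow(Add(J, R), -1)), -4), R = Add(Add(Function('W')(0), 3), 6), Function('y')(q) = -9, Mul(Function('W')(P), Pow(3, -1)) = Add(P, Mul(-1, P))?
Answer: Rational(179, 17) ≈ 10.529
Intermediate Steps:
Function('W')(P) = 0 (Function('W')(P) = Mul(3, Add(P, Mul(-1, P))) = Mul(3, 0) = 0)
Function('w')(c) = Add(3, Mul(Rational(-1, 2), c))
R = 9 (R = Add(Add(0, 3), 6) = Add(3, 6) = 9)
Function('n')(J) = Add(Mul(-4, J), Mul(-4, Pow(Add(9, J), -1))) (Function('n')(J) = Mul(Add(J, Pow(Add(J, 9), -1)), -4) = Mul(Add(J, Pow(Add(9, J), -1)), -4) = Add(Mul(-4, J), Mul(-4, Pow(Add(9, J), -1))))
Add(Function('n')(Function('w')(7)), Mul(-1, Function('y')(-24))) = Add(Mul(4, Pow(Add(9, Add(3, Mul(Rational(-1, 2), 7))), -1), Add(-1, Mul(-1, Pow(Add(3, Mul(Rational(-1, 2), 7)), 2)), Mul(-9, Add(3, Mul(Rational(-1, 2), 7))))), Mul(-1, -9)) = Add(Mul(4, Pow(Add(9, Add(3, Rational(-7, 2))), -1), Add(-1, Mul(-1, Pow(Add(3, Rational(-7, 2)), 2)), Mul(-9, Add(3, Rational(-7, 2))))), 9) = Add(Mul(4, Pow(Add(9, Rational(-1, 2)), -1), Add(-1, Mul(-1, Pow(Rational(-1, 2), 2)), Mul(-9, Rational(-1, 2)))), 9) = Add(Mul(4, Pow(Rational(17, 2), -1), Add(-1, Mul(-1, Rational(1, 4)), Rational(9, 2))), 9) = Add(Mul(4, Rational(2, 17), Add(-1, Rational(-1, 4), Rational(9, 2))), 9) = Add(Mul(4, Rational(2, 17), Rational(13, 4)), 9) = Add(Rational(26, 17), 9) = Rational(179, 17)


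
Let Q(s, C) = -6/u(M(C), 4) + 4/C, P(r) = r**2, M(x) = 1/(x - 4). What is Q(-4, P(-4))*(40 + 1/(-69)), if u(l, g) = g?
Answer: -13795/276 ≈ -49.982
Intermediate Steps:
M(x) = 1/(-4 + x)
Q(s, C) = -3/2 + 4/C (Q(s, C) = -6/4 + 4/C = -6*1/4 + 4/C = -3/2 + 4/C)
Q(-4, P(-4))*(40 + 1/(-69)) = (-3/2 + 4/((-4)**2))*(40 + 1/(-69)) = (-3/2 + 4/16)*(40 - 1/69) = (-3/2 + 4*(1/16))*(2759/69) = (-3/2 + 1/4)*(2759/69) = -5/4*2759/69 = -13795/276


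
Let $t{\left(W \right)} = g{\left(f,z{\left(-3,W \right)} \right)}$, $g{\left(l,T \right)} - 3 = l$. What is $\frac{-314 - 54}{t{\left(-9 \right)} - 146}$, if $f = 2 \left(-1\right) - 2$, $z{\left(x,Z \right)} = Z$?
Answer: $\frac{368}{147} \approx 2.5034$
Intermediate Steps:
$f = -4$ ($f = -2 - 2 = -4$)
$g{\left(l,T \right)} = 3 + l$
$t{\left(W \right)} = -1$ ($t{\left(W \right)} = 3 - 4 = -1$)
$\frac{-314 - 54}{t{\left(-9 \right)} - 146} = \frac{-314 - 54}{-1 - 146} = - \frac{368}{-147} = \left(-368\right) \left(- \frac{1}{147}\right) = \frac{368}{147}$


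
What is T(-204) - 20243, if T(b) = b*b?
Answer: 21373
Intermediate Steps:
T(b) = b²
T(-204) - 20243 = (-204)² - 20243 = 41616 - 20243 = 21373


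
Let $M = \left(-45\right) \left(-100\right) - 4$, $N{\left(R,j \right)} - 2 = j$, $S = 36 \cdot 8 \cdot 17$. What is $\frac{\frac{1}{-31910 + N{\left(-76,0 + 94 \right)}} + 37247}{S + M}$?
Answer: $\frac{1184976057}{298797088} \approx 3.9658$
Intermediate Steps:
$S = 4896$ ($S = 288 \cdot 17 = 4896$)
$N{\left(R,j \right)} = 2 + j$
$M = 4496$ ($M = 4500 - 4 = 4496$)
$\frac{\frac{1}{-31910 + N{\left(-76,0 + 94 \right)}} + 37247}{S + M} = \frac{\frac{1}{-31910 + \left(2 + \left(0 + 94\right)\right)} + 37247}{4896 + 4496} = \frac{\frac{1}{-31910 + \left(2 + 94\right)} + 37247}{9392} = \left(\frac{1}{-31910 + 96} + 37247\right) \frac{1}{9392} = \left(\frac{1}{-31814} + 37247\right) \frac{1}{9392} = \left(- \frac{1}{31814} + 37247\right) \frac{1}{9392} = \frac{1184976057}{31814} \cdot \frac{1}{9392} = \frac{1184976057}{298797088}$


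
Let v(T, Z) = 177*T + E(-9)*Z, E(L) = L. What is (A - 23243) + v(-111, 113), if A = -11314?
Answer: -55221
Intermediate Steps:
v(T, Z) = -9*Z + 177*T (v(T, Z) = 177*T - 9*Z = -9*Z + 177*T)
(A - 23243) + v(-111, 113) = (-11314 - 23243) + (-9*113 + 177*(-111)) = -34557 + (-1017 - 19647) = -34557 - 20664 = -55221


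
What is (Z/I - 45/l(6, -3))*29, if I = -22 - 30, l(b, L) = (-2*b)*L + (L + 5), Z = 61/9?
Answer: -338981/8892 ≈ -38.122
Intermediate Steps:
Z = 61/9 (Z = 61*(⅑) = 61/9 ≈ 6.7778)
l(b, L) = 5 + L - 2*L*b (l(b, L) = -2*L*b + (5 + L) = 5 + L - 2*L*b)
I = -52
(Z/I - 45/l(6, -3))*29 = ((61/9)/(-52) - 45/(5 - 3 - 2*(-3)*6))*29 = ((61/9)*(-1/52) - 45/(5 - 3 + 36))*29 = (-61/468 - 45/38)*29 = -11689/8892*29 = -338981/8892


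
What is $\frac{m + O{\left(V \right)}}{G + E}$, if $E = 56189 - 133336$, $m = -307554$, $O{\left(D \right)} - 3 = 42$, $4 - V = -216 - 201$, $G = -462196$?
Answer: $\frac{102503}{179781} \approx 0.57016$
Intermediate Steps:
$V = 421$ ($V = 4 - \left(-216 - 201\right) = 4 - -417 = 4 + 417 = 421$)
$O{\left(D \right)} = 45$ ($O{\left(D \right)} = 3 + 42 = 45$)
$E = -77147$
$\frac{m + O{\left(V \right)}}{G + E} = \frac{-307554 + 45}{-462196 - 77147} = - \frac{307509}{-539343} = \left(-307509\right) \left(- \frac{1}{539343}\right) = \frac{102503}{179781}$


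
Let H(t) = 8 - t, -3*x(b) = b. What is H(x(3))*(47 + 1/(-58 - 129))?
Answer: 79092/187 ≈ 422.95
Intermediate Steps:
x(b) = -b/3
H(x(3))*(47 + 1/(-58 - 129)) = (8 - (-1)*3/3)*(47 + 1/(-58 - 129)) = (8 - 1*(-1))*(47 + 1/(-187)) = (8 + 1)*(47 - 1/187) = 9*(8788/187) = 79092/187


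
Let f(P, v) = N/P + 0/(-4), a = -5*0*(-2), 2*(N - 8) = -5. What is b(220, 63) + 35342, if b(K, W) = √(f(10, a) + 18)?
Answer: 35342 + √1855/10 ≈ 35346.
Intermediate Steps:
N = 11/2 (N = 8 + (½)*(-5) = 8 - 5/2 = 11/2 ≈ 5.5000)
a = 0 (a = 0*(-2) = 0)
f(P, v) = 11/(2*P) (f(P, v) = 11/(2*P) + 0/(-4) = 11/(2*P) + 0*(-¼) = 11/(2*P) + 0 = 11/(2*P))
b(K, W) = √1855/10 (b(K, W) = √((11/2)/10 + 18) = √((11/2)*(⅒) + 18) = √(11/20 + 18) = √(371/20) = √1855/10)
b(220, 63) + 35342 = √1855/10 + 35342 = 35342 + √1855/10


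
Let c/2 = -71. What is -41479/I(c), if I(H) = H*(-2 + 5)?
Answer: 41479/426 ≈ 97.369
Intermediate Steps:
c = -142 (c = 2*(-71) = -142)
I(H) = 3*H (I(H) = H*3 = 3*H)
-41479/I(c) = -41479/(3*(-142)) = -41479/(-426) = -41479*(-1/426) = 41479/426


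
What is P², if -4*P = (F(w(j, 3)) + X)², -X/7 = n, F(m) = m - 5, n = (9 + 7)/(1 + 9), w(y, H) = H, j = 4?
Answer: 1185921/625 ≈ 1897.5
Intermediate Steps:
n = 8/5 (n = 16/10 = 16*(⅒) = 8/5 ≈ 1.6000)
F(m) = -5 + m
X = -56/5 (X = -7*8/5 = -56/5 ≈ -11.200)
P = -1089/25 (P = -((-5 + 3) - 56/5)²/4 = -(-2 - 56/5)²/4 = -(-66/5)²/4 = -¼*4356/25 = -1089/25 ≈ -43.560)
P² = (-1089/25)² = 1185921/625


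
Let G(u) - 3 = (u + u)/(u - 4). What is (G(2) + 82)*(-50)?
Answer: -4150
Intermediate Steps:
G(u) = 3 + 2*u/(-4 + u) (G(u) = 3 + (u + u)/(u - 4) = 3 + (2*u)/(-4 + u) = 3 + 2*u/(-4 + u))
(G(2) + 82)*(-50) = ((-12 + 5*2)/(-4 + 2) + 82)*(-50) = ((-12 + 10)/(-2) + 82)*(-50) = (-½*(-2) + 82)*(-50) = (1 + 82)*(-50) = 83*(-50) = -4150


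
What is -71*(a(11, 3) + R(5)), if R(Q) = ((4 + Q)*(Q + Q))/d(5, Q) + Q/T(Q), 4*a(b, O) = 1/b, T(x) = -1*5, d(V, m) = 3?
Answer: -90667/44 ≈ -2060.6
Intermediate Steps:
T(x) = -5
a(b, O) = 1/(4*b)
R(Q) = -Q/5 + 2*Q*(4 + Q)/3 (R(Q) = ((4 + Q)*(Q + Q))/3 + Q/(-5) = ((4 + Q)*(2*Q))*(⅓) + Q*(-⅕) = (2*Q*(4 + Q))*(⅓) - Q/5 = 2*Q*(4 + Q)/3 - Q/5 = -Q/5 + 2*Q*(4 + Q)/3)
-71*(a(11, 3) + R(5)) = -71*((¼)/11 + (1/15)*5*(37 + 10*5)) = -71*((¼)*(1/11) + (1/15)*5*(37 + 50)) = -71*(1/44 + (1/15)*5*87) = -71*(1/44 + 29) = -71*1277/44 = -90667/44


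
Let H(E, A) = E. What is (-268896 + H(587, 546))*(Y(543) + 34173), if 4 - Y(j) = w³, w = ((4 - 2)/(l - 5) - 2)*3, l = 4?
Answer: -9633634645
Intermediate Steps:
w = -12 (w = ((4 - 2)/(4 - 5) - 2)*3 = (2/(-1) - 2)*3 = (2*(-1) - 2)*3 = (-2 - 2)*3 = -4*3 = -12)
Y(j) = 1732 (Y(j) = 4 - 1*(-12)³ = 4 - 1*(-1728) = 4 + 1728 = 1732)
(-268896 + H(587, 546))*(Y(543) + 34173) = (-268896 + 587)*(1732 + 34173) = -268309*35905 = -9633634645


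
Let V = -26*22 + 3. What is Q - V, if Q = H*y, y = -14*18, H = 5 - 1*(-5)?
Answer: -1951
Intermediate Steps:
H = 10 (H = 5 + 5 = 10)
V = -569 (V = -572 + 3 = -569)
y = -252
Q = -2520 (Q = 10*(-252) = -2520)
Q - V = -2520 - 1*(-569) = -2520 + 569 = -1951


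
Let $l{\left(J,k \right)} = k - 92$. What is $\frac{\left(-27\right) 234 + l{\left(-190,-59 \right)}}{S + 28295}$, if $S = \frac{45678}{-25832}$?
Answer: $- \frac{83553604}{365435381} \approx -0.22864$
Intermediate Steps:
$S = - \frac{22839}{12916}$ ($S = 45678 \left(- \frac{1}{25832}\right) = - \frac{22839}{12916} \approx -1.7683$)
$l{\left(J,k \right)} = -92 + k$
$\frac{\left(-27\right) 234 + l{\left(-190,-59 \right)}}{S + 28295} = \frac{\left(-27\right) 234 - 151}{- \frac{22839}{12916} + 28295} = \frac{-6318 - 151}{\frac{365435381}{12916}} = \left(-6469\right) \frac{12916}{365435381} = - \frac{83553604}{365435381}$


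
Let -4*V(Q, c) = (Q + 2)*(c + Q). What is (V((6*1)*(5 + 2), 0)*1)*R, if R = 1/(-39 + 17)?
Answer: 21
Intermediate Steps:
R = -1/22 (R = 1/(-22) = -1/22 ≈ -0.045455)
V(Q, c) = -(2 + Q)*(Q + c)/4 (V(Q, c) = -(Q + 2)*(c + Q)/4 = -(2 + Q)*(Q + c)/4)
(V((6*1)*(5 + 2), 0)*1)*R = ((-6*1*(5 + 2)/2 - 1/2*0 - 36*(5 + 2)**2/4 - 1/4*(6*1)*(5 + 2)*0)*1)*(-1/22) = ((-3*7 + 0 - (6*7)**2/4 - 1/4*6*7*0)*1)*(-1/22) = ((-1/2*42 + 0 - 1/4*42**2 - 1/4*42*0)*1)*(-1/22) = ((-21 + 0 - 1/4*1764 + 0)*1)*(-1/22) = ((-21 + 0 - 441 + 0)*1)*(-1/22) = -462*1*(-1/22) = -462*(-1/22) = 21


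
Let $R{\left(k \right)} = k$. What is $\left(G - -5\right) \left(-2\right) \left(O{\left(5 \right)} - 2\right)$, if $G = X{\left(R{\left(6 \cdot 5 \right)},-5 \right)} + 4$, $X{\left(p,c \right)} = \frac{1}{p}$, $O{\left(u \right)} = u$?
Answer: $- \frac{271}{5} \approx -54.2$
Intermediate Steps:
$G = \frac{121}{30}$ ($G = \frac{1}{6 \cdot 5} + 4 = \frac{1}{30} + 4 = \frac{121}{30} \approx 4.0333$)
$\left(G - -5\right) \left(-2\right) \left(O{\left(5 \right)} - 2\right) = \left(\frac{121}{30} - -5\right) \left(-2\right) \left(5 - 2\right) = \left(\frac{121}{30} + 5\right) \left(-2\right) 3 = \frac{271}{30} \left(-2\right) 3 = \left(- \frac{271}{15}\right) 3 = - \frac{271}{5}$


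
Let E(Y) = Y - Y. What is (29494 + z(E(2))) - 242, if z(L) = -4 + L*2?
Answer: 29248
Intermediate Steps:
E(Y) = 0
z(L) = -4 + 2*L
(29494 + z(E(2))) - 242 = (29494 + (-4 + 2*0)) - 242 = (29494 + (-4 + 0)) - 242 = (29494 - 4) - 242 = 29490 - 242 = 29248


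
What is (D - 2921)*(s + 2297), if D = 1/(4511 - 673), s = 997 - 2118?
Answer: -6591948636/1919 ≈ -3.4351e+6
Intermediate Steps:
s = -1121
D = 1/3838 ≈ 0.00026055
(D - 2921)*(s + 2297) = (1/3838 - 2921)*(-1121 + 2297) = -11210797/3838*1176 = -6591948636/1919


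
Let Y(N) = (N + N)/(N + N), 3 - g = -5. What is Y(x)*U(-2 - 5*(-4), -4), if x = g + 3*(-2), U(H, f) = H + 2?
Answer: 20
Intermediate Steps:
g = 8 (g = 3 - 1*(-5) = 3 + 5 = 8)
U(H, f) = 2 + H
x = 2 (x = 8 + 3*(-2) = 8 - 6 = 2)
Y(N) = 1 (Y(N) = (2*N)/((2*N)) = (2*N)*(1/(2*N)) = 1)
Y(x)*U(-2 - 5*(-4), -4) = 1*(2 + (-2 - 5*(-4))) = 1*(2 + (-2 + 20)) = 1*(2 + 18) = 1*20 = 20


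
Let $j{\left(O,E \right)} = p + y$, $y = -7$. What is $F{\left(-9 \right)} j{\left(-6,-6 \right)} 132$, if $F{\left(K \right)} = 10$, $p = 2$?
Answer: $-6600$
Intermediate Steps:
$j{\left(O,E \right)} = -5$ ($j{\left(O,E \right)} = 2 - 7 = -5$)
$F{\left(-9 \right)} j{\left(-6,-6 \right)} 132 = 10 \left(-5\right) 132 = \left(-50\right) 132 = -6600$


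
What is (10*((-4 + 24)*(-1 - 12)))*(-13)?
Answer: 33800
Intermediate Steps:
(10*((-4 + 24)*(-1 - 12)))*(-13) = (10*(20*(-13)))*(-13) = (10*(-260))*(-13) = -2600*(-13) = 33800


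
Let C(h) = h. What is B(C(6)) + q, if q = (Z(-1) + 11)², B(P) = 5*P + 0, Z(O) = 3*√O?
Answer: 142 + 66*I ≈ 142.0 + 66.0*I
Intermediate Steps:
B(P) = 5*P
q = (11 + 3*I)² (q = (3*√(-1) + 11)² = (3*I + 11)² = (11 + 3*I)² ≈ 112.0 + 66.0*I)
B(C(6)) + q = 5*6 + (112 + 66*I) = 30 + (112 + 66*I) = 142 + 66*I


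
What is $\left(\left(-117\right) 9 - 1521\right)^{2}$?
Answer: $6625476$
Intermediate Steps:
$\left(\left(-117\right) 9 - 1521\right)^{2} = \left(-1053 - 1521\right)^{2} = \left(-2574\right)^{2} = 6625476$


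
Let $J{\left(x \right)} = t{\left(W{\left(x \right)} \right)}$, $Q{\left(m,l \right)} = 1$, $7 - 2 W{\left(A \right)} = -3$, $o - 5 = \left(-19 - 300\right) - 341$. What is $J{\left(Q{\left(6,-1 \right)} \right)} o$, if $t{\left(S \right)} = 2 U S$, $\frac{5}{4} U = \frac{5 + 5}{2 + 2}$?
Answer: $-13100$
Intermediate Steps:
$o = -655$ ($o = 5 - 660 = -655$)
$W{\left(A \right)} = 5$ ($W{\left(A \right)} = \frac{7}{2} - - \frac{3}{2} = \frac{7}{2} + \frac{3}{2} = 5$)
$U = 2$ ($U = \frac{4 \frac{5 + 5}{2 + 2}}{5} = \frac{4 \cdot \frac{10}{4}}{5} = \frac{4 \cdot 10 \cdot \frac{1}{4}}{5} = \frac{4}{5} \cdot \frac{5}{2} = 2$)
$t{\left(S \right)} = 4 S$ ($t{\left(S \right)} = 2 \cdot 2 S = 4 S$)
$J{\left(x \right)} = 20$ ($J{\left(x \right)} = 4 \cdot 5 = 20$)
$J{\left(Q{\left(6,-1 \right)} \right)} o = 20 \left(-655\right) = -13100$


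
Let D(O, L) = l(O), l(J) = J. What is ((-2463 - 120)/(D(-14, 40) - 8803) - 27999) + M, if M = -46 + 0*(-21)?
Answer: -82423394/2939 ≈ -28045.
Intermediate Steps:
D(O, L) = O
M = -46 (M = -46 + 0 = -46)
((-2463 - 120)/(D(-14, 40) - 8803) - 27999) + M = ((-2463 - 120)/(-14 - 8803) - 27999) - 46 = (-2583/(-8817) - 27999) - 46 = (-2583*(-1/8817) - 27999) - 46 = (861/2939 - 27999) - 46 = -82288200/2939 - 46 = -82423394/2939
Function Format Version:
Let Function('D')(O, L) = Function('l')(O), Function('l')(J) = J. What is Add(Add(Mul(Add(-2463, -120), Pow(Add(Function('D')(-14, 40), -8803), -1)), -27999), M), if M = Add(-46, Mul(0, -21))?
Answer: Rational(-82423394, 2939) ≈ -28045.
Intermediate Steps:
Function('D')(O, L) = O
M = -46 (M = Add(-46, 0) = -46)
Add(Add(Mul(Add(-2463, -120), Pow(Add(Function('D')(-14, 40), -8803), -1)), -27999), M) = Add(Add(Mul(Add(-2463, -120), Pow(Add(-14, -8803), -1)), -27999), -46) = Add(Add(Mul(-2583, Pow(-8817, -1)), -27999), -46) = Add(Add(Mul(-2583, Rational(-1, 8817)), -27999), -46) = Add(Add(Rational(861, 2939), -27999), -46) = Add(Rational(-82288200, 2939), -46) = Rational(-82423394, 2939)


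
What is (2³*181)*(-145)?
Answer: -209960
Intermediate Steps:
(2³*181)*(-145) = (8*181)*(-145) = 1448*(-145) = -209960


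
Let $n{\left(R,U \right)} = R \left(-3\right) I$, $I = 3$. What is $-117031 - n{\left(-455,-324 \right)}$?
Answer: $-121126$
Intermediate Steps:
$n{\left(R,U \right)} = - 9 R$ ($n{\left(R,U \right)} = R \left(-3\right) 3 = - 3 R 3 = - 9 R$)
$-117031 - n{\left(-455,-324 \right)} = -117031 - \left(-9\right) \left(-455\right) = -117031 - 4095 = -121126$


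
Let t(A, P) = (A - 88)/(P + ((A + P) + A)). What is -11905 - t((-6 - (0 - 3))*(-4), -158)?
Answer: -869084/73 ≈ -11905.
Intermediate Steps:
t(A, P) = (-88 + A)/(2*A + 2*P) (t(A, P) = (-88 + A)/(P + (P + 2*A)) = (-88 + A)/(2*A + 2*P))
-11905 - t((-6 - (0 - 3))*(-4), -158) = -11905 - (-44 + ((-6 - (0 - 3))*(-4))/2)/((-6 - (0 - 3))*(-4) - 158) = -11905 - (-44 + ((-6 - 1*(-3))*(-4))/2)/((-6 - 1*(-3))*(-4) - 158) = -11905 - (-44 + ((-6 + 3)*(-4))/2)/((-6 + 3)*(-4) - 158) = -11905 - (-44 + (-3*(-4))/2)/(-3*(-4) - 158) = -11905 - (-44 + (1/2)*12)/(12 - 158) = -11905 - (-44 + 6)/(-146) = -11905 - (-1)*(-38)/146 = -11905 - 1*19/73 = -11905 - 19/73 = -869084/73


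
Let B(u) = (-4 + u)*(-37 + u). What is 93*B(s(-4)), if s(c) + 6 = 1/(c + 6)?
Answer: 150195/4 ≈ 37549.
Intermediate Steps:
s(c) = -6 + 1/(6 + c) (s(c) = -6 + 1/(c + 6) = -6 + 1/(6 + c))
B(u) = (-37 + u)*(-4 + u)
93*B(s(-4)) = 93*(148 + ((-35 - 6*(-4))/(6 - 4))**2 - 41*(-35 - 6*(-4))/(6 - 4)) = 93*(148 + ((-35 + 24)/2)**2 - 41*(-35 + 24)/2) = 93*(148 + ((1/2)*(-11))**2 - 41*(-11)/2) = 93*(148 + (-11/2)**2 - 41*(-11/2)) = 93*(148 + 121/4 + 451/2) = 93*(1615/4) = 150195/4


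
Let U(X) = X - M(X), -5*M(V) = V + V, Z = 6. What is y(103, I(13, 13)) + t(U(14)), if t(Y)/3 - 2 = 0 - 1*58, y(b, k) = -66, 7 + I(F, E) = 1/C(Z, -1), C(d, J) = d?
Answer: -234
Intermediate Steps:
M(V) = -2*V/5 (M(V) = -(V + V)/5 = -2*V/5)
I(F, E) = -41/6 (I(F, E) = -7 + 1/6 = -7 + ⅙ = -41/6)
U(X) = 7*X/5 (U(X) = X - (-2)*X/5 = X + 2*X/5 = 7*X/5)
t(Y) = -168 (t(Y) = 6 + 3*(0 - 1*58) = 6 + 3*(0 - 58) = 6 + 3*(-58) = 6 - 174 = -168)
y(103, I(13, 13)) + t(U(14)) = -66 - 168 = -234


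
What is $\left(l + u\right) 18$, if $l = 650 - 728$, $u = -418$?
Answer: $-8928$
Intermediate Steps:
$l = -78$ ($l = 650 - 728 = -78$)
$\left(l + u\right) 18 = \left(-78 - 418\right) 18 = \left(-496\right) 18 = -8928$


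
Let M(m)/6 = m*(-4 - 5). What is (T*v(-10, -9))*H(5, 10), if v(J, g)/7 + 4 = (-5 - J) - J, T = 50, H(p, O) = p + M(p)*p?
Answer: -5178250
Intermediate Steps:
M(m) = -54*m (M(m) = 6*(m*(-4 - 5)) = 6*(m*(-9)) = 6*(-9*m) = -54*m)
H(p, O) = p - 54*p² (H(p, O) = p + (-54*p)*p = p - 54*p²)
v(J, g) = -63 - 14*J (v(J, g) = -28 + 7*((-5 - J) - J) = -28 + 7*(-5 - 2*J) = -28 + (-35 - 14*J) = -63 - 14*J)
(T*v(-10, -9))*H(5, 10) = (50*(-63 - 14*(-10)))*(5*(1 - 54*5)) = (50*(-63 + 140))*(5*(1 - 270)) = (50*77)*(5*(-269)) = 3850*(-1345) = -5178250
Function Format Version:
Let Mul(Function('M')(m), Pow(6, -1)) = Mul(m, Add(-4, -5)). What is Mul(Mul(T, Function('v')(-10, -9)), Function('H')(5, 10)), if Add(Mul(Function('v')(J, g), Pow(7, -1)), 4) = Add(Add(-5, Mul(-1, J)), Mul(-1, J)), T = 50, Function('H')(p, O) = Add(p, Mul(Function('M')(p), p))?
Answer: -5178250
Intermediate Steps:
Function('M')(m) = Mul(-54, m) (Function('M')(m) = Mul(6, Mul(m, Add(-4, -5))) = Mul(6, Mul(m, -9)) = Mul(6, Mul(-9, m)) = Mul(-54, m))
Function('H')(p, O) = Add(p, Mul(-54, Pow(p, 2))) (Function('H')(p, O) = Add(p, Mul(Mul(-54, p), p)) = Add(p, Mul(-54, Pow(p, 2))))
Function('v')(J, g) = Add(-63, Mul(-14, J)) (Function('v')(J, g) = Add(-28, Mul(7, Add(Add(-5, Mul(-1, J)), Mul(-1, J)))) = Add(-28, Mul(7, Add(-5, Mul(-2, J)))) = Add(-28, Add(-35, Mul(-14, J))) = Add(-63, Mul(-14, J)))
Mul(Mul(T, Function('v')(-10, -9)), Function('H')(5, 10)) = Mul(Mul(50, Add(-63, Mul(-14, -10))), Mul(5, Add(1, Mul(-54, 5)))) = Mul(Mul(50, Add(-63, 140)), Mul(5, Add(1, -270))) = Mul(Mul(50, 77), Mul(5, -269)) = Mul(3850, -1345) = -5178250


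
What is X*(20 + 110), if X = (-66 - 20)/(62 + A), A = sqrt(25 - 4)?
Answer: -693160/3823 + 11180*sqrt(21)/3823 ≈ -167.91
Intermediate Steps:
A = sqrt(21) ≈ 4.5826
X = -86/(62 + sqrt(21)) (X = (-66 - 20)/(62 + sqrt(21)) = -86/(62 + sqrt(21)) ≈ -1.2916)
X*(20 + 110) = (-5332/3823 + 86*sqrt(21)/3823)*(20 + 110) = (-5332/3823 + 86*sqrt(21)/3823)*130 = -693160/3823 + 11180*sqrt(21)/3823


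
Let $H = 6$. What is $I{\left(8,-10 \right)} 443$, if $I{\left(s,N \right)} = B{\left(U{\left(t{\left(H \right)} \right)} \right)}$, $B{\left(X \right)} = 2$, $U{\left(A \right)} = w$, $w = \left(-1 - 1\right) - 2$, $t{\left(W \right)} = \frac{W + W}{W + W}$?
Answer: $886$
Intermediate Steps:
$t{\left(W \right)} = 1$ ($t{\left(W \right)} = \frac{2 W}{2 W} = 2 W \frac{1}{2 W} = 1$)
$w = -4$ ($w = -2 - 2 = -4$)
$U{\left(A \right)} = -4$
$I{\left(s,N \right)} = 2$
$I{\left(8,-10 \right)} 443 = 2 \cdot 443 = 886$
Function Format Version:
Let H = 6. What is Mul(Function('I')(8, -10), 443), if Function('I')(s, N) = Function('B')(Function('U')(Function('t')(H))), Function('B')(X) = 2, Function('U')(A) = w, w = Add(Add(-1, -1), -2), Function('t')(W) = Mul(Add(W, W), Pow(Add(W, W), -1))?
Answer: 886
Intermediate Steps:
Function('t')(W) = 1 (Function('t')(W) = Mul(Mul(2, W), Pow(Mul(2, W), -1)) = Mul(Mul(2, W), Mul(Rational(1, 2), Pow(W, -1))) = 1)
w = -4 (w = Add(-2, -2) = -4)
Function('U')(A) = -4
Function('I')(s, N) = 2
Mul(Function('I')(8, -10), 443) = Mul(2, 443) = 886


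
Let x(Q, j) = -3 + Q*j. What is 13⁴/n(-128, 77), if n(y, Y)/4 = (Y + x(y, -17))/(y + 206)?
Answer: 371293/1500 ≈ 247.53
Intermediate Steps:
n(y, Y) = 4*(-3 + Y - 17*y)/(206 + y) (n(y, Y) = 4*((Y + (-3 + y*(-17)))/(y + 206)) = 4*((Y + (-3 - 17*y))/(206 + y)) = 4*((-3 + Y - 17*y)/(206 + y)) = 4*(-3 + Y - 17*y)/(206 + y))
13⁴/n(-128, 77) = 13⁴/((4*(-3 + 77 - 17*(-128))/(206 - 128))) = 28561/((4*(-3 + 77 + 2176)/78)) = 28561/((4*(1/78)*2250)) = 28561/(1500/13) = 28561*(13/1500) = 371293/1500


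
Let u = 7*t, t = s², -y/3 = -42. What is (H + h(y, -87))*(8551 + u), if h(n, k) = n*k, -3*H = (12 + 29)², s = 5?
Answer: -301631642/3 ≈ -1.0054e+8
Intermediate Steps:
y = 126 (y = -3*(-42) = 126)
H = -1681/3 (H = -(12 + 29)²/3 = -⅓*41² = -⅓*1681 = -1681/3 ≈ -560.33)
t = 25 (t = 5² = 25)
u = 175 (u = 7*25 = 175)
h(n, k) = k*n
(H + h(y, -87))*(8551 + u) = (-1681/3 - 87*126)*(8551 + 175) = (-1681/3 - 10962)*8726 = -34567/3*8726 = -301631642/3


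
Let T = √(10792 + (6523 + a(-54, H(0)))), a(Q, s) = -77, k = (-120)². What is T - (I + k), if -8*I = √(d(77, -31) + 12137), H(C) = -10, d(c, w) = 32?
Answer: -14400 + 13*√102 + √12169/8 ≈ -14255.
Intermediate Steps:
k = 14400
I = -√12169/8 (I = -√(32 + 12137)/8 = -√12169/8 ≈ -13.789)
T = 13*√102 (T = √(10792 + (6523 - 77)) = √(10792 + 6446) = √17238 = 13*√102 ≈ 131.29)
T - (I + k) = 13*√102 - (-√12169/8 + 14400) = 13*√102 - (14400 - √12169/8) = 13*√102 + (-14400 + √12169/8) = -14400 + 13*√102 + √12169/8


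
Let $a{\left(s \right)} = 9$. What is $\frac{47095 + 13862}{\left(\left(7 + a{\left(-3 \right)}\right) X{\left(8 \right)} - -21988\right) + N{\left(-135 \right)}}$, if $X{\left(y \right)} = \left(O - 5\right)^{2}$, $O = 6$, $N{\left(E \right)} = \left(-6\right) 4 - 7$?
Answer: $\frac{60957}{21973} \approx 2.7742$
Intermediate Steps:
$N{\left(E \right)} = -31$ ($N{\left(E \right)} = -24 - 7 = -31$)
$X{\left(y \right)} = 1$ ($X{\left(y \right)} = \left(6 - 5\right)^{2} = 1^{2} = 1$)
$\frac{47095 + 13862}{\left(\left(7 + a{\left(-3 \right)}\right) X{\left(8 \right)} - -21988\right) + N{\left(-135 \right)}} = \frac{47095 + 13862}{\left(\left(7 + 9\right) 1 - -21988\right) - 31} = \frac{60957}{\left(16 \cdot 1 + 21988\right) - 31} = \frac{60957}{\left(16 + 21988\right) - 31} = \frac{60957}{22004 - 31} = \frac{60957}{21973}$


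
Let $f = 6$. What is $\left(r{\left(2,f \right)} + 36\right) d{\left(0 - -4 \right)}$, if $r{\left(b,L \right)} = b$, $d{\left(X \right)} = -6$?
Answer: $-228$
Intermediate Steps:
$\left(r{\left(2,f \right)} + 36\right) d{\left(0 - -4 \right)} = \left(2 + 36\right) \left(-6\right) = 38 \left(-6\right) = -228$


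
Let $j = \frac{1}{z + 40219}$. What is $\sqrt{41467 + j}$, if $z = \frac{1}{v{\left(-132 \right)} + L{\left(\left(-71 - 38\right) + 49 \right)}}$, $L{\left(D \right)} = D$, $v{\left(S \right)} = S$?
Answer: $\frac{\sqrt{2472677620770589627}}{7722047} \approx 203.63$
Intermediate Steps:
$z = - \frac{1}{192}$ ($z = \frac{1}{-132 + \left(\left(-71 - 38\right) + 49\right)} = \frac{1}{-132 + \left(-109 + 49\right)} = \frac{1}{-132 - 60} = \frac{1}{-192} = - \frac{1}{192} \approx -0.0052083$)
$j = \frac{192}{7722047}$ ($j = \frac{1}{- \frac{1}{192} + 40219} = \frac{1}{\frac{7722047}{192}} = \frac{192}{7722047} \approx 2.4864 \cdot 10^{-5}$)
$\sqrt{41467 + j} = \sqrt{41467 + \frac{192}{7722047}} = \sqrt{\frac{320210123141}{7722047}} = \frac{\sqrt{2472677620770589627}}{7722047}$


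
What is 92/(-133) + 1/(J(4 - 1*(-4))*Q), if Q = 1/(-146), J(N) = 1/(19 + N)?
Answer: -524378/133 ≈ -3942.7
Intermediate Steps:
Q = -1/146 ≈ -0.0068493
92/(-133) + 1/(J(4 - 1*(-4))*Q) = 92/(-133) + 1/((1/(19 + (4 - 1*(-4))))*(-1/146)) = 92*(-1/133) - 146/1/(19 + (4 + 4)) = -92/133 - 146/1/(19 + 8) = -92/133 - 146/1/27 = -92/133 - 146/(1/27) = -92/133 + 27*(-146) = -92/133 - 3942 = -524378/133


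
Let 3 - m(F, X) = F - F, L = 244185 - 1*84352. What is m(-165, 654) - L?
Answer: -159830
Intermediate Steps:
L = 159833 (L = 244185 - 84352 = 159833)
m(F, X) = 3 (m(F, X) = 3 - (F - F) = 3 - 1*0 = 3 + 0 = 3)
m(-165, 654) - L = 3 - 1*159833 = 3 - 159833 = -159830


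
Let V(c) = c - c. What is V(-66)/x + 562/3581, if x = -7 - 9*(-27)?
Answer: 562/3581 ≈ 0.15694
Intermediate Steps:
V(c) = 0
x = 236 (x = -7 + 243 = 236)
V(-66)/x + 562/3581 = 0/236 + 562/3581 = 0*(1/236) + 562*(1/3581) = 0 + 562/3581 = 562/3581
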